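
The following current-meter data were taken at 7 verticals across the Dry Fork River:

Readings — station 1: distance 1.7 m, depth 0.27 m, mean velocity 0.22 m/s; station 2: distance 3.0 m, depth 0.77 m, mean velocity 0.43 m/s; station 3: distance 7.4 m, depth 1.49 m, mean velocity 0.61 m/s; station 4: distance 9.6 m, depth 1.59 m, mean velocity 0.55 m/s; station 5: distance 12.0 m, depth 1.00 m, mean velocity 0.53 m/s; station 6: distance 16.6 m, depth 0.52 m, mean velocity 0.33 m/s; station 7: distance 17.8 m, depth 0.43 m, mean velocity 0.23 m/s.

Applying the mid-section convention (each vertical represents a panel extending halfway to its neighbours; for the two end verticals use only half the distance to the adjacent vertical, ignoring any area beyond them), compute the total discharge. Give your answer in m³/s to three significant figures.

8.40 m³/s

w_1 = (3.0 − 1.7)/2 = 0.65 m; q_1 = 0.22 × 0.27 × 0.65 = 0.03861 m³/s
w_2 = (7.4 − 1.7)/2 = 2.85 m; q_2 = 0.43 × 0.77 × 2.85 = 0.9436 m³/s
w_3 = (9.6 − 3.0)/2 = 3.3 m; q_3 = 0.61 × 1.49 × 3.3 = 2.999 m³/s
w_4 = (12.0 − 7.4)/2 = 2.3 m; q_4 = 0.55 × 1.59 × 2.3 = 2.011 m³/s
w_5 = (16.6 − 9.6)/2 = 3.5 m; q_5 = 0.53 × 1.00 × 3.5 = 1.855 m³/s
w_6 = (17.8 − 12.0)/2 = 2.9 m; q_6 = 0.33 × 0.52 × 2.9 = 0.4976 m³/s
w_7 = (17.8 − 16.6)/2 = 0.6 m; q_7 = 0.23 × 0.43 × 0.6 = 0.05934 m³/s
Q = Σ qᵢ = 8.405 m³/s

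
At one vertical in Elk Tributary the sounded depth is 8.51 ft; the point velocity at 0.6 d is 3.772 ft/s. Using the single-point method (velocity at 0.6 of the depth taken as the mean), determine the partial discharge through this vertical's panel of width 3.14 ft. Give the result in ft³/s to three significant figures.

v̄ = v₀.₆ = 3.772 ft/s
q = v̄ × d × w = 3.772 × 8.51 × 3.14 = 100.8 ft³/s

101 ft³/s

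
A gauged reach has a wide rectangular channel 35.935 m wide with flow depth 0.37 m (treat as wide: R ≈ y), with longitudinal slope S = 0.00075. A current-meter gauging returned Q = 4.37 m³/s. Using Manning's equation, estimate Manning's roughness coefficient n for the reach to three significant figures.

A = b·y = 35.935 × 0.37 = 13.30 m²
Wide channel: R ≈ y = 0.37 m
n = (1/Q)·A·R^(2/3)·S^(1/2) = (1/4.37) × 13.30 × 0.5154 × 0.02739 = 0.04294

0.0429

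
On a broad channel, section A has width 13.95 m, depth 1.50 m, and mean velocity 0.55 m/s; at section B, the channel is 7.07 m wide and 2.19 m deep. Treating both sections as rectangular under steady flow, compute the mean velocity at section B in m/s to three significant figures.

Q = A₁V₁ = (13.95×1.50) × 0.55 = 11.51 m³/s
A₂ = 7.07 × 2.19 = 15.48 m²
V₂ = Q/A₂ = 11.51/15.48 = 0.7433 m/s

0.743 m/s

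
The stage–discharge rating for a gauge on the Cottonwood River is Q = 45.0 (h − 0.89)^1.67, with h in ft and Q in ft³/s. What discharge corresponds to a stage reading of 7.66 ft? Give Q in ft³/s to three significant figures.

Q = 45.0 × (7.66 − 0.89)^1.67 = 45.0 × 6.77^1.67 = 1097 ft³/s

1100 ft³/s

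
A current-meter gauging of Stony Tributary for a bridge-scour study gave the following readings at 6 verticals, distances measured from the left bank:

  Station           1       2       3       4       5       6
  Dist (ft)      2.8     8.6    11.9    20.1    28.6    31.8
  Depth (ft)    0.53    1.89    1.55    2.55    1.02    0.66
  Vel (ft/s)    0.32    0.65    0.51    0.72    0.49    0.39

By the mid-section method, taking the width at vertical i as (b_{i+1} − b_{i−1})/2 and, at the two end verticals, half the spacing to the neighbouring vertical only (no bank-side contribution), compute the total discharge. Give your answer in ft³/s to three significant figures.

w_1 = (8.6 − 2.8)/2 = 2.9 ft; q_1 = 0.32 × 0.53 × 2.9 = 0.4918 ft³/s
w_2 = (11.9 − 2.8)/2 = 4.55 ft; q_2 = 0.65 × 1.89 × 4.55 = 5.590 ft³/s
w_3 = (20.1 − 8.6)/2 = 5.75 ft; q_3 = 0.51 × 1.55 × 5.75 = 4.545 ft³/s
w_4 = (28.6 − 11.9)/2 = 8.35 ft; q_4 = 0.72 × 2.55 × 8.35 = 15.33 ft³/s
w_5 = (31.8 − 20.1)/2 = 5.85 ft; q_5 = 0.49 × 1.02 × 5.85 = 2.924 ft³/s
w_6 = (31.8 − 28.6)/2 = 1.6 ft; q_6 = 0.39 × 0.66 × 1.6 = 0.4118 ft³/s
Q = Σ qᵢ = 29.29 ft³/s

29.3 ft³/s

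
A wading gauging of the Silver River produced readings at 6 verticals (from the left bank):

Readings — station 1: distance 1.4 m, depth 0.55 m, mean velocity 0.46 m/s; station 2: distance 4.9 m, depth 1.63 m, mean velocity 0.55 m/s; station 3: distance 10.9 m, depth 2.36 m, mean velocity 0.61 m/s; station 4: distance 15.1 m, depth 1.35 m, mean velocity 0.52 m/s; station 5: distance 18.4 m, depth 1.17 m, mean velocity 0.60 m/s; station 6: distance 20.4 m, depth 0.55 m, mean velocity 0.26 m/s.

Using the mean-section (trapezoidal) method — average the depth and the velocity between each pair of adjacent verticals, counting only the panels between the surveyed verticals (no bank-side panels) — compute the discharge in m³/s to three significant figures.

16.3 m³/s

Panel 1-2: Δb = 3.5 m, d̄ = (0.55+1.63)/2 = 1.09, v̄ = (0.46+0.55)/2 = 0.505 → q = 3.5×1.09×0.505 = 1.927 m³/s
Panel 2-3: Δb = 6 m, d̄ = (1.63+2.36)/2 = 1.995, v̄ = (0.55+0.61)/2 = 0.58 → q = 6×1.995×0.58 = 6.943 m³/s
Panel 3-4: Δb = 4.2 m, d̄ = (2.36+1.35)/2 = 1.855, v̄ = (0.61+0.52)/2 = 0.565 → q = 4.2×1.855×0.565 = 4.402 m³/s
Panel 4-5: Δb = 3.3 m, d̄ = (1.35+1.17)/2 = 1.26, v̄ = (0.52+0.60)/2 = 0.56 → q = 3.3×1.26×0.56 = 2.328 m³/s
Panel 5-6: Δb = 2 m, d̄ = (1.17+0.55)/2 = 0.86, v̄ = (0.60+0.26)/2 = 0.43 → q = 2×0.86×0.43 = 0.7396 m³/s
Q = Σ q = 16.34 m³/s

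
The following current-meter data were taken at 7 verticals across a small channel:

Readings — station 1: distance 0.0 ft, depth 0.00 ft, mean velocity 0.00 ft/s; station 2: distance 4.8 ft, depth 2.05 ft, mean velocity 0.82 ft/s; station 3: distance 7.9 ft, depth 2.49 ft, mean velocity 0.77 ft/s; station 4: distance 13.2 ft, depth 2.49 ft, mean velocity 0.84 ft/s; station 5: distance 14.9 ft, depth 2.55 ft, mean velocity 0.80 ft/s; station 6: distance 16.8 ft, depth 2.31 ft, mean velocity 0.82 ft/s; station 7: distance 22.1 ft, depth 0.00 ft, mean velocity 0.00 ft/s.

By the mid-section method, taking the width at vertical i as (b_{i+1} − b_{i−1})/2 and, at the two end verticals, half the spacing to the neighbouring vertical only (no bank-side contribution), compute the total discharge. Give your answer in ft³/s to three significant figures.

w_2 = (7.9 − 0.0)/2 = 3.95 ft; q_2 = 0.82 × 2.05 × 3.95 = 6.640 ft³/s
w_3 = (13.2 − 4.8)/2 = 4.2 ft; q_3 = 0.77 × 2.49 × 4.2 = 8.053 ft³/s
w_4 = (14.9 − 7.9)/2 = 3.5 ft; q_4 = 0.84 × 2.49 × 3.5 = 7.321 ft³/s
w_5 = (16.8 − 13.2)/2 = 1.8 ft; q_5 = 0.80 × 2.55 × 1.8 = 3.672 ft³/s
w_6 = (22.1 − 14.9)/2 = 3.6 ft; q_6 = 0.82 × 2.31 × 3.6 = 6.819 ft³/s
Stations 1, 7 contribute zero (depth or velocity is 0).
Q = Σ qᵢ = 32.50 ft³/s

32.5 ft³/s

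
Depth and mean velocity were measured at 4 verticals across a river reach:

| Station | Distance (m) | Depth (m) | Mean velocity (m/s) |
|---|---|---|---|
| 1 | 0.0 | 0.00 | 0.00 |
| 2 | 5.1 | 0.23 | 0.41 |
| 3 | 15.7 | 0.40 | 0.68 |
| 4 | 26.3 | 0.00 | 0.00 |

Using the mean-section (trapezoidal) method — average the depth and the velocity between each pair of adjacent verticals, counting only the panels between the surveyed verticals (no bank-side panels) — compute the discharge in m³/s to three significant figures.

Panel 1-2: Δb = 5.1 m, d̄ = (0.00+0.23)/2 = 0.115, v̄ = (0.00+0.41)/2 = 0.205 → q = 5.1×0.115×0.205 = 0.1202 m³/s
Panel 2-3: Δb = 10.6 m, d̄ = (0.23+0.40)/2 = 0.315, v̄ = (0.41+0.68)/2 = 0.545 → q = 10.6×0.315×0.545 = 1.820 m³/s
Panel 3-4: Δb = 10.6 m, d̄ = (0.40+0.00)/2 = 0.2, v̄ = (0.68+0.00)/2 = 0.34 → q = 10.6×0.2×0.34 = 0.7208 m³/s
Q = Σ q = 2.661 m³/s

2.66 m³/s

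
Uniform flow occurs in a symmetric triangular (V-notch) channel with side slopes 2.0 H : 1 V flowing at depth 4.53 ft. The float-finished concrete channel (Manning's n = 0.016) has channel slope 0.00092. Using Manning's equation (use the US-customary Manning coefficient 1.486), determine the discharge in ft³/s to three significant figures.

185 ft³/s

A = z·y² = 2.0×4.53² = 41.04 ft²
P = 2y√(1+z²) = 2×4.53×√(1+2.0²) = 20.26 ft
R = A/P = 41.04/20.26 = 2.026 ft
Q = (1.486/n)·A·R^(2/3)·S^(1/2) = (1.486/0.016) × 41.04 × 2.026^(2/3) × 0.00092^(1/2) = 185.1 ft³/s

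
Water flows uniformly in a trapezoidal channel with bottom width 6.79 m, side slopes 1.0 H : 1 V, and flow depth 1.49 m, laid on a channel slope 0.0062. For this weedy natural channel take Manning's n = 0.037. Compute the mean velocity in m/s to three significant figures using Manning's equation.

2.30 m/s

A = (b + z·y)·y = (6.79 + 1.0×1.49)×1.49 = 12.34 m²
P = b + 2y√(1+z²) = 6.79 + 2×1.49×√(1+1.0²) = 11.00 m
R = A/P = 12.34/11.00 = 1.121 m
Q = (1/n)·A·R^(2/3)·S^(1/2) = (1/0.037) × 12.34 × 1.121^(2/3) × 0.0062^(1/2) = 28.33 m³/s
V = Q/A = 28.33/12.34 = 2.297 m/s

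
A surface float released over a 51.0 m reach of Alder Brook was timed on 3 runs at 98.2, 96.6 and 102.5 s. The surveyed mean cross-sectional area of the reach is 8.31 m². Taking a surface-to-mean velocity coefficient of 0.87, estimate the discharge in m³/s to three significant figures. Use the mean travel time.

3.72 m³/s

t̄ = (98.2 + 96.6 + 102.5) / 3 = 99.1 s
v_surface = L / t̄ = 51.0 / 99.1 = 0.5146 m/s
v_mean = 0.87 × 0.5146 = 0.4477 m/s
Q = A × v_mean = 8.31 × 0.4477 = 3.721 m³/s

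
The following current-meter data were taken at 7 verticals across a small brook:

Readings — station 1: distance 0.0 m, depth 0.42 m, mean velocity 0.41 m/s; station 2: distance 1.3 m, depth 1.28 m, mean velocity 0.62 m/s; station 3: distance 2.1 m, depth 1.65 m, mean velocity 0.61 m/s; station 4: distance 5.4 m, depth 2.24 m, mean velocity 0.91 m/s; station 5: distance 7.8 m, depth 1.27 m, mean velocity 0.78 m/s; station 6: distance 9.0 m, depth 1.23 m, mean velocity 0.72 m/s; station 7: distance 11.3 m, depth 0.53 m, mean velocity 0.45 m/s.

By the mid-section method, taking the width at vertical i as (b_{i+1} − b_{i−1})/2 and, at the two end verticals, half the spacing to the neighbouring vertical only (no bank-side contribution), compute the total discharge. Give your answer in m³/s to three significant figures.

w_1 = (1.3 − 0.0)/2 = 0.65 m; q_1 = 0.41 × 0.42 × 0.65 = 0.1119 m³/s
w_2 = (2.1 − 0.0)/2 = 1.05 m; q_2 = 0.62 × 1.28 × 1.05 = 0.8333 m³/s
w_3 = (5.4 − 1.3)/2 = 2.05 m; q_3 = 0.61 × 1.65 × 2.05 = 2.063 m³/s
w_4 = (7.8 − 2.1)/2 = 2.85 m; q_4 = 0.91 × 2.24 × 2.85 = 5.809 m³/s
w_5 = (9.0 − 5.4)/2 = 1.8 m; q_5 = 0.78 × 1.27 × 1.8 = 1.783 m³/s
w_6 = (11.3 − 7.8)/2 = 1.75 m; q_6 = 0.72 × 1.23 × 1.75 = 1.550 m³/s
w_7 = (11.3 − 9.0)/2 = 1.15 m; q_7 = 0.45 × 0.53 × 1.15 = 0.2743 m³/s
Q = Σ qᵢ = 12.43 m³/s

12.4 m³/s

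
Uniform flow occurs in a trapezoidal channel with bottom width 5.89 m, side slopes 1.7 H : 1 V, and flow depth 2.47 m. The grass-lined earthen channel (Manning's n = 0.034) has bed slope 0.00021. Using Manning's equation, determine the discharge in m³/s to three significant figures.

14.5 m³/s

A = (b + z·y)·y = (5.89 + 1.7×2.47)×2.47 = 24.92 m²
P = b + 2y√(1+z²) = 5.89 + 2×2.47×√(1+1.7²) = 15.63 m
R = A/P = 24.92/15.63 = 1.594 m
Q = (1/n)·A·R^(2/3)·S^(1/2) = (1/0.034) × 24.92 × 1.594^(2/3) × 0.00021^(1/2) = 14.49 m³/s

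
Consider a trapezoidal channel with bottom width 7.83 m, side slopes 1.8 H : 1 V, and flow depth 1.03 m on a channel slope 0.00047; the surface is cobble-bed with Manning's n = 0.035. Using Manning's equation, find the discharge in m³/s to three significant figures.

A = (b + z·y)·y = (7.83 + 1.8×1.03)×1.03 = 9.975 m²
P = b + 2y√(1+z²) = 7.83 + 2×1.03×√(1+1.8²) = 12.07 m
R = A/P = 9.975/12.07 = 0.8263 m
Q = (1/n)·A·R^(2/3)·S^(1/2) = (1/0.035) × 9.975 × 0.8263^(2/3) × 0.00047^(1/2) = 5.440 m³/s

5.44 m³/s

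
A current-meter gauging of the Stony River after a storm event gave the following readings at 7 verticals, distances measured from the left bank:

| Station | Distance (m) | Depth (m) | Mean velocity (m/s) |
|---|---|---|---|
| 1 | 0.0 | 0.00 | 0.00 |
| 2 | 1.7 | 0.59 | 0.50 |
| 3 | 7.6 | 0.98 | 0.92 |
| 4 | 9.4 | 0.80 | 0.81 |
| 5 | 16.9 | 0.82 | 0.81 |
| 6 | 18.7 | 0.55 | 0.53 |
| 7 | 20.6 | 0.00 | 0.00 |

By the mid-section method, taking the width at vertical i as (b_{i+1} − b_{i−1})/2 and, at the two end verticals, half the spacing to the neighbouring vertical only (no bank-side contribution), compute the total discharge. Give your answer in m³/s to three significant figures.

w_2 = (7.6 − 0.0)/2 = 3.8 m; q_2 = 0.50 × 0.59 × 3.8 = 1.121 m³/s
w_3 = (9.4 − 1.7)/2 = 3.85 m; q_3 = 0.92 × 0.98 × 3.85 = 3.471 m³/s
w_4 = (16.9 − 7.6)/2 = 4.65 m; q_4 = 0.81 × 0.80 × 4.65 = 3.013 m³/s
w_5 = (18.7 − 9.4)/2 = 4.65 m; q_5 = 0.81 × 0.82 × 4.65 = 3.089 m³/s
w_6 = (20.6 − 16.9)/2 = 1.85 m; q_6 = 0.53 × 0.55 × 1.85 = 0.5393 m³/s
Stations 1, 7 contribute zero (depth or velocity is 0).
Q = Σ qᵢ = 11.23 m³/s

11.2 m³/s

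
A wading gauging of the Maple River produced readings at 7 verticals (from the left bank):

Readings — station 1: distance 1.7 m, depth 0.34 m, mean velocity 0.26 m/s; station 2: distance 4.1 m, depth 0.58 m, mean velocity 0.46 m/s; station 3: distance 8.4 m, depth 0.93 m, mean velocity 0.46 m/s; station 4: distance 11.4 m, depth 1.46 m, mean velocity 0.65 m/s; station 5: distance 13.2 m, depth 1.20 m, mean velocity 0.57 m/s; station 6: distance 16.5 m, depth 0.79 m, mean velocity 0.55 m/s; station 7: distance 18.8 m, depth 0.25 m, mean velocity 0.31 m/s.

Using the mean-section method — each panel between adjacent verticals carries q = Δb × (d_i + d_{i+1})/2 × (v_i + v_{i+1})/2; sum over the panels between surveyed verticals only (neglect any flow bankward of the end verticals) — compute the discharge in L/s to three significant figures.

Panel 1-2: Δb = 2.4 m, d̄ = (0.34+0.58)/2 = 0.46, v̄ = (0.26+0.46)/2 = 0.36 → q = 2.4×0.46×0.36 = 0.3974 m³/s
Panel 2-3: Δb = 4.3 m, d̄ = (0.58+0.93)/2 = 0.755, v̄ = (0.46+0.46)/2 = 0.46 → q = 4.3×0.755×0.46 = 1.493 m³/s
Panel 3-4: Δb = 3 m, d̄ = (0.93+1.46)/2 = 1.195, v̄ = (0.46+0.65)/2 = 0.555 → q = 3×1.195×0.555 = 1.990 m³/s
Panel 4-5: Δb = 1.8 m, d̄ = (1.46+1.20)/2 = 1.33, v̄ = (0.65+0.57)/2 = 0.61 → q = 1.8×1.33×0.61 = 1.460 m³/s
Panel 5-6: Δb = 3.3 m, d̄ = (1.20+0.79)/2 = 0.995, v̄ = (0.57+0.55)/2 = 0.56 → q = 3.3×0.995×0.56 = 1.839 m³/s
Panel 6-7: Δb = 2.3 m, d̄ = (0.79+0.25)/2 = 0.52, v̄ = (0.55+0.31)/2 = 0.43 → q = 2.3×0.52×0.43 = 0.5143 m³/s
Q = Σ q = 7.694 m³/s
= 7.694 × 1000 = 7694 L/s

7690 L/s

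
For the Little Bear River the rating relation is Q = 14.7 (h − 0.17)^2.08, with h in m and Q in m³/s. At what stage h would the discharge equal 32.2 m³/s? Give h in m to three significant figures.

1.63 m

h − h₀ = (Q/C)^(1/b) = (32.2/14.7)^(1/2.08) = 1.458 m
h = 0.17 + 1.458 = 1.628 m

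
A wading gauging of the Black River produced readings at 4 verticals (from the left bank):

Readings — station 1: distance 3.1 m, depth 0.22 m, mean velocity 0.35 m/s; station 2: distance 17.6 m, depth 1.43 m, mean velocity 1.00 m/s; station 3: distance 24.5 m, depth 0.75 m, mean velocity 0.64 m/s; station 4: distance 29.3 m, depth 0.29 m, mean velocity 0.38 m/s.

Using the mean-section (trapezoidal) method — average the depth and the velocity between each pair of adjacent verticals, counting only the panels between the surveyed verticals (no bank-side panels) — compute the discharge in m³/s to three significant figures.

15.5 m³/s

Panel 1-2: Δb = 14.5 m, d̄ = (0.22+1.43)/2 = 0.825, v̄ = (0.35+1.00)/2 = 0.675 → q = 14.5×0.825×0.675 = 8.075 m³/s
Panel 2-3: Δb = 6.9 m, d̄ = (1.43+0.75)/2 = 1.09, v̄ = (1.00+0.64)/2 = 0.82 → q = 6.9×1.09×0.82 = 6.167 m³/s
Panel 3-4: Δb = 4.8 m, d̄ = (0.75+0.29)/2 = 0.52, v̄ = (0.64+0.38)/2 = 0.51 → q = 4.8×0.52×0.51 = 1.273 m³/s
Q = Σ q = 15.51 m³/s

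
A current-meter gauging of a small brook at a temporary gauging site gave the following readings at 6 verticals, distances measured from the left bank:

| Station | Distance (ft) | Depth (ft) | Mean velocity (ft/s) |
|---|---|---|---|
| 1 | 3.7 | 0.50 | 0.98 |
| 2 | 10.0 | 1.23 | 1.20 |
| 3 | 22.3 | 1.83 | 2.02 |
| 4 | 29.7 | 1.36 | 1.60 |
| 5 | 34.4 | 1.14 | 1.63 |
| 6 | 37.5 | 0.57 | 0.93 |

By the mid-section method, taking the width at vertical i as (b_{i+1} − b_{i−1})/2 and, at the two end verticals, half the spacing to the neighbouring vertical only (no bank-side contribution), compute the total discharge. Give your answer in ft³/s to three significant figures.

w_1 = (10.0 − 3.7)/2 = 3.15 ft; q_1 = 0.98 × 0.50 × 3.15 = 1.544 ft³/s
w_2 = (22.3 − 3.7)/2 = 9.3 ft; q_2 = 1.20 × 1.23 × 9.3 = 13.73 ft³/s
w_3 = (29.7 − 10.0)/2 = 9.85 ft; q_3 = 2.02 × 1.83 × 9.85 = 36.41 ft³/s
w_4 = (34.4 − 22.3)/2 = 6.05 ft; q_4 = 1.60 × 1.36 × 6.05 = 13.16 ft³/s
w_5 = (37.5 − 29.7)/2 = 3.9 ft; q_5 = 1.63 × 1.14 × 3.9 = 7.247 ft³/s
w_6 = (37.5 − 34.4)/2 = 1.55 ft; q_6 = 0.93 × 0.57 × 1.55 = 0.8217 ft³/s
Q = Σ qᵢ = 72.92 ft³/s

72.9 ft³/s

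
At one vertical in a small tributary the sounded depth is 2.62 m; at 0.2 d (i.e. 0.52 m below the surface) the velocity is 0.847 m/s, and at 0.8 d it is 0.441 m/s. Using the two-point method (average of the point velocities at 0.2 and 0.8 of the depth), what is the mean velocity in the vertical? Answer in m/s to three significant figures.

0.644 m/s

v̄ = (0.847 + 0.441) / 2 = 0.6440 m/s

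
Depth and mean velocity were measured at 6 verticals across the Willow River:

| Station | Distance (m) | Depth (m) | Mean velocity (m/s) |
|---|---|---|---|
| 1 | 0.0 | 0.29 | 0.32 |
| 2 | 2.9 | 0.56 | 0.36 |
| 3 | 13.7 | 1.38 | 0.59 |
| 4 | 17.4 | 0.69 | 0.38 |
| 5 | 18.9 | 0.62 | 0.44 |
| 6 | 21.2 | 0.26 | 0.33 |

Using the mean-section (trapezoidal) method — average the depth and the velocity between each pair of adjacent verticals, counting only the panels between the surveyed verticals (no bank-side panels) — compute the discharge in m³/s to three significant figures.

8.04 m³/s

Panel 1-2: Δb = 2.9 m, d̄ = (0.29+0.56)/2 = 0.425, v̄ = (0.32+0.36)/2 = 0.34 → q = 2.9×0.425×0.34 = 0.4191 m³/s
Panel 2-3: Δb = 10.8 m, d̄ = (0.56+1.38)/2 = 0.97, v̄ = (0.36+0.59)/2 = 0.475 → q = 10.8×0.97×0.475 = 4.976 m³/s
Panel 3-4: Δb = 3.7 m, d̄ = (1.38+0.69)/2 = 1.035, v̄ = (0.59+0.38)/2 = 0.485 → q = 3.7×1.035×0.485 = 1.857 m³/s
Panel 4-5: Δb = 1.5 m, d̄ = (0.69+0.62)/2 = 0.655, v̄ = (0.38+0.44)/2 = 0.41 → q = 1.5×0.655×0.41 = 0.4028 m³/s
Panel 5-6: Δb = 2.3 m, d̄ = (0.62+0.26)/2 = 0.44, v̄ = (0.44+0.33)/2 = 0.385 → q = 2.3×0.44×0.385 = 0.3896 m³/s
Q = Σ q = 8.045 m³/s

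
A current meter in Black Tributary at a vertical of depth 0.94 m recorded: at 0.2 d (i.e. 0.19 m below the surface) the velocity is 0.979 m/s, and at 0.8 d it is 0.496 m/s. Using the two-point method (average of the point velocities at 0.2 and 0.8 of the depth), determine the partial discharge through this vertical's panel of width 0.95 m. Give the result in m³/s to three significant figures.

v̄ = (0.979 + 0.496) / 2 = 0.7375 m/s
q = v̄ × d × w = 0.7375 × 0.94 × 0.95 = 0.6586 m³/s

0.659 m³/s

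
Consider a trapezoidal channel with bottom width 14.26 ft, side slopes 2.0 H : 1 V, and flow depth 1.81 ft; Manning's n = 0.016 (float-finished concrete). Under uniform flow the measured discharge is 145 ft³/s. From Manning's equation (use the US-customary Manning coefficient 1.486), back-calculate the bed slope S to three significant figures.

A = (b + z·y)·y = (14.26 + 2.0×1.81)×1.81 = 32.36 ft²
P = b + 2y√(1+z²) = 14.26 + 2×1.81×√(1+2.0²) = 22.35 ft
R = A/P = 32.36/22.35 = 1.448 ft
S = (Q·n / (1.486·A·R^(2/3)))² = (145×0.016 / (1.486×32.36×1.280))² = 0.001421

0.00142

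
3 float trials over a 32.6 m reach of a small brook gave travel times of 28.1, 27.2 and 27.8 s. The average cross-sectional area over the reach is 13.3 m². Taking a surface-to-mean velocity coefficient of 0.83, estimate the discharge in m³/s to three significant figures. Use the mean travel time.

t̄ = (28.1 + 27.2 + 27.8) / 3 = 27.7 s
v_surface = L / t̄ = 32.6 / 27.7 = 1.177 m/s
v_mean = 0.83 × 1.177 = 0.9768 m/s
Q = A × v_mean = 13.3 × 0.9768 = 12.99 m³/s

13.0 m³/s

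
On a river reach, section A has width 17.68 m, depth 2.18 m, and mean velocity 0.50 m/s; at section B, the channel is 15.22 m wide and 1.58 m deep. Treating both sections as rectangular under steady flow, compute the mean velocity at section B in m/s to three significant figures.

Q = A₁V₁ = (17.68×2.18) × 0.50 = 19.27 m³/s
A₂ = 15.22 × 1.58 = 24.05 m²
V₂ = Q/A₂ = 19.27/24.05 = 0.8014 m/s

0.801 m/s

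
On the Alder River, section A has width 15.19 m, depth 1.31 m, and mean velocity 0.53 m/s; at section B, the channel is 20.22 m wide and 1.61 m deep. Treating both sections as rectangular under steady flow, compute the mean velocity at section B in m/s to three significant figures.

0.324 m/s

Q = A₁V₁ = (15.19×1.31) × 0.53 = 10.55 m³/s
A₂ = 20.22 × 1.61 = 32.55 m²
V₂ = Q/A₂ = 10.55/32.55 = 0.3240 m/s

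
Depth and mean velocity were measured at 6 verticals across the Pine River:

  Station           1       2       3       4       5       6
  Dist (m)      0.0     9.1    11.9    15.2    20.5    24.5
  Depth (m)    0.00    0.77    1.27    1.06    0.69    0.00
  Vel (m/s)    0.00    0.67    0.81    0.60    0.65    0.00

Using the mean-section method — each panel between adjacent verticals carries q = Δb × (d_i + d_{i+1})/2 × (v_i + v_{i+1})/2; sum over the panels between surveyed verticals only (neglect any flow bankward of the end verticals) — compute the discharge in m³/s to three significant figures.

Panel 1-2: Δb = 9.1 m, d̄ = (0.00+0.77)/2 = 0.385, v̄ = (0.00+0.67)/2 = 0.335 → q = 9.1×0.385×0.335 = 1.174 m³/s
Panel 2-3: Δb = 2.8 m, d̄ = (0.77+1.27)/2 = 1.02, v̄ = (0.67+0.81)/2 = 0.74 → q = 2.8×1.02×0.74 = 2.113 m³/s
Panel 3-4: Δb = 3.3 m, d̄ = (1.27+1.06)/2 = 1.165, v̄ = (0.81+0.60)/2 = 0.705 → q = 3.3×1.165×0.705 = 2.710 m³/s
Panel 4-5: Δb = 5.3 m, d̄ = (1.06+0.69)/2 = 0.875, v̄ = (0.60+0.65)/2 = 0.625 → q = 5.3×0.875×0.625 = 2.898 m³/s
Panel 5-6: Δb = 4 m, d̄ = (0.69+0.00)/2 = 0.345, v̄ = (0.65+0.00)/2 = 0.325 → q = 4×0.345×0.325 = 0.4485 m³/s
Q = Σ q = 9.344 m³/s

9.34 m³/s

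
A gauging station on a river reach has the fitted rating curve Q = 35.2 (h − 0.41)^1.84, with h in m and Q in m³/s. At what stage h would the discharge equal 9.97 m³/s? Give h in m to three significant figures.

h − h₀ = (Q/C)^(1/b) = (9.97/35.2)^(1/1.84) = 0.5038 m
h = 0.41 + 0.5038 = 0.9138 m

0.914 m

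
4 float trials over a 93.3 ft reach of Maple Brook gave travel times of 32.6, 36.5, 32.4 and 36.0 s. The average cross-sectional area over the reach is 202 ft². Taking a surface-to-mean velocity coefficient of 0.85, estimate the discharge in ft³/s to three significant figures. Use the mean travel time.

466 ft³/s

t̄ = (32.6 + 36.5 + 32.4 + 36.0) / 4 = 34.375 s
v_surface = L / t̄ = 93.3 / 34.375 = 2.714 ft/s
v_mean = 0.85 × 2.714 = 2.307 ft/s
Q = A × v_mean = 202 × 2.307 = 466.0 ft³/s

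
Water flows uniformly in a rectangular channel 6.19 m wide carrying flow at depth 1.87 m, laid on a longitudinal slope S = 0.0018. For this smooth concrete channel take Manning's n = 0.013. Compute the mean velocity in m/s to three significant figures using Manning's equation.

A = b·y = 6.19 × 1.87 = 11.58 m²
P = b + 2y = 6.19 + 2×1.87 = 9.930 m
R = A/P = 11.58/9.930 = 1.166 m
Q = (1/n)·A·R^(2/3)·S^(1/2) = (1/0.013) × 11.58 × 1.166^(2/3) × 0.0018^(1/2) = 41.84 m³/s
V = Q/A = 41.84/11.58 = 3.615 m/s

3.61 m/s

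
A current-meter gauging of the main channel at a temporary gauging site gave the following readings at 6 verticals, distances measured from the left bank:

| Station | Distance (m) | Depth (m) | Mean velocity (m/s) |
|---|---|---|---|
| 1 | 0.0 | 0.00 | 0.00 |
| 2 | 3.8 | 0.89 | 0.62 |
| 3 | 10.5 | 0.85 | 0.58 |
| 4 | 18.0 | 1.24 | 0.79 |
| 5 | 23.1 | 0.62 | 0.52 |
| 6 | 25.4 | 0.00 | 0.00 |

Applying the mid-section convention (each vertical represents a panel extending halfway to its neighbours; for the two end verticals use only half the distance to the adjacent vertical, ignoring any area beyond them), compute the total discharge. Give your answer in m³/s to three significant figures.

w_2 = (10.5 − 0.0)/2 = 5.25 m; q_2 = 0.62 × 0.89 × 5.25 = 2.897 m³/s
w_3 = (18.0 − 3.8)/2 = 7.1 m; q_3 = 0.58 × 0.85 × 7.1 = 3.500 m³/s
w_4 = (23.1 − 10.5)/2 = 6.3 m; q_4 = 0.79 × 1.24 × 6.3 = 6.171 m³/s
w_5 = (25.4 − 18.0)/2 = 3.7 m; q_5 = 0.52 × 0.62 × 3.7 = 1.193 m³/s
Stations 1, 6 contribute zero (depth or velocity is 0).
Q = Σ qᵢ = 13.76 m³/s

13.8 m³/s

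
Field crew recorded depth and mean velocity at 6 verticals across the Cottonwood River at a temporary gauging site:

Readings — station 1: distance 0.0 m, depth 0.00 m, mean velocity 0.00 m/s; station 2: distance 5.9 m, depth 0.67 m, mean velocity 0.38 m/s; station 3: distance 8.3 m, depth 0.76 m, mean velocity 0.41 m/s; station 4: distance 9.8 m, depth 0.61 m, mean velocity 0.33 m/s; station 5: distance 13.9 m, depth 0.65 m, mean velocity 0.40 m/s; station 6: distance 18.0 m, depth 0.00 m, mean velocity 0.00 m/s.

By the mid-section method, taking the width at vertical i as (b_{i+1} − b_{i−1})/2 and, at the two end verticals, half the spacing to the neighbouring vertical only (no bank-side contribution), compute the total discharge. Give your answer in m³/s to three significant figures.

3.29 m³/s

w_2 = (8.3 − 0.0)/2 = 4.15 m; q_2 = 0.38 × 0.67 × 4.15 = 1.057 m³/s
w_3 = (9.8 − 5.9)/2 = 1.95 m; q_3 = 0.41 × 0.76 × 1.95 = 0.6076 m³/s
w_4 = (13.9 − 8.3)/2 = 2.8 m; q_4 = 0.33 × 0.61 × 2.8 = 0.5636 m³/s
w_5 = (18.0 − 9.8)/2 = 4.1 m; q_5 = 0.40 × 0.65 × 4.1 = 1.066 m³/s
Stations 1, 6 contribute zero (depth or velocity is 0).
Q = Σ qᵢ = 3.294 m³/s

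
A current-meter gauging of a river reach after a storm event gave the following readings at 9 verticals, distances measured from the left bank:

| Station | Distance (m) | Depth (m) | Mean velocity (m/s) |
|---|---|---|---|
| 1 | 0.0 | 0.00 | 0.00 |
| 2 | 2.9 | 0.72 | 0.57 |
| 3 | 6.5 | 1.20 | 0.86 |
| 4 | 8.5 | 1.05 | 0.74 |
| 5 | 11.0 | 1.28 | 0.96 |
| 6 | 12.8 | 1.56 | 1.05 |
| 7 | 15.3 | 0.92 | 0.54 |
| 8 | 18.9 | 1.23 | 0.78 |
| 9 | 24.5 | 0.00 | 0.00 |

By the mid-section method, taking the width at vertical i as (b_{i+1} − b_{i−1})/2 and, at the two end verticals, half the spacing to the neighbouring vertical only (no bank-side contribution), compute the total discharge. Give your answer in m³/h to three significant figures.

w_2 = (6.5 − 0.0)/2 = 3.25 m; q_2 = 0.57 × 0.72 × 3.25 = 1.334 m³/s
w_3 = (8.5 − 2.9)/2 = 2.8 m; q_3 = 0.86 × 1.20 × 2.8 = 2.890 m³/s
w_4 = (11.0 − 6.5)/2 = 2.25 m; q_4 = 0.74 × 1.05 × 2.25 = 1.748 m³/s
w_5 = (12.8 − 8.5)/2 = 2.15 m; q_5 = 0.96 × 1.28 × 2.15 = 2.642 m³/s
w_6 = (15.3 − 11.0)/2 = 2.15 m; q_6 = 1.05 × 1.56 × 2.15 = 3.522 m³/s
w_7 = (18.9 − 12.8)/2 = 3.05 m; q_7 = 0.54 × 0.92 × 3.05 = 1.515 m³/s
w_8 = (24.5 − 15.3)/2 = 4.6 m; q_8 = 0.78 × 1.23 × 4.6 = 4.413 m³/s
Stations 1, 9 contribute zero (depth or velocity is 0).
Q = Σ qᵢ = 18.06 m³/s
= 18.06 × 3600 = 65030 m³/h

65000 m³/h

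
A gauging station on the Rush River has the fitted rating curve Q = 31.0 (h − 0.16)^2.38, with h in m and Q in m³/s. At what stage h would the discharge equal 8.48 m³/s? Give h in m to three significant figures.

0.740 m

h − h₀ = (Q/C)^(1/b) = (8.48/31.0)^(1/2.38) = 0.5800 m
h = 0.16 + 0.5800 = 0.7400 m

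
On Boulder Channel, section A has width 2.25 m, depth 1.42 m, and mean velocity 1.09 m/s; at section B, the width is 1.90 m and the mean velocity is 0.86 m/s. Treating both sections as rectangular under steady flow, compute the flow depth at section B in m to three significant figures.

Q = A₁V₁ = (2.25×1.42) × 1.09 = 3.483 m³/s
d₂ = Q/(b₂ V₂) = 3.483/(1.90×0.86) = 2.131 m

2.13 m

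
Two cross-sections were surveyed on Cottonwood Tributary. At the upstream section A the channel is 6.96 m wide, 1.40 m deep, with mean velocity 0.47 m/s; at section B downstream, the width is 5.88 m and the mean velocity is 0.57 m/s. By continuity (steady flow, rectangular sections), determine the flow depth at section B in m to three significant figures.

1.37 m

Q = A₁V₁ = (6.96×1.40) × 0.47 = 4.580 m³/s
d₂ = Q/(b₂ V₂) = 4.580/(5.88×0.57) = 1.366 m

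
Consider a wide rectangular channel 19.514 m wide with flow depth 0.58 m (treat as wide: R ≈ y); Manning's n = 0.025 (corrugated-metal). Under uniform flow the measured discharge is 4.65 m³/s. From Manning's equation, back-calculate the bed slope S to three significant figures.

A = b·y = 19.514 × 0.58 = 11.32 m²
Wide channel: R ≈ y = 0.58 m
S = (Q·n / (1·A·R^(2/3)))² = (4.65×0.025 / (1×11.32×0.6955))² = 0.0002181

0.000218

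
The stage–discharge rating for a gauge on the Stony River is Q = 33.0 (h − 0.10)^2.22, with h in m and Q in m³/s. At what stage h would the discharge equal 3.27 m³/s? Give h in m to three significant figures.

0.453 m

h − h₀ = (Q/C)^(1/b) = (3.27/33.0)^(1/2.22) = 0.3530 m
h = 0.10 + 0.3530 = 0.4530 m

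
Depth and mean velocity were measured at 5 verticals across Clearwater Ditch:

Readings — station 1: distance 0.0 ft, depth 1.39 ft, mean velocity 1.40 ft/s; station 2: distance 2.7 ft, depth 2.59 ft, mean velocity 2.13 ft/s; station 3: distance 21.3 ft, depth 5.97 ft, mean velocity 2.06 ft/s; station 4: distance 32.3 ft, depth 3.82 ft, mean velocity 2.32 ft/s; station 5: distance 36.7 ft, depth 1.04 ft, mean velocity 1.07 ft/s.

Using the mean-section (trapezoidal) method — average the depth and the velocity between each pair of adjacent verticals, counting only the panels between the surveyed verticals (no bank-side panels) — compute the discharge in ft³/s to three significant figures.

Panel 1-2: Δb = 2.7 ft, d̄ = (1.39+2.59)/2 = 1.99, v̄ = (1.40+2.13)/2 = 1.765 → q = 2.7×1.99×1.765 = 9.483 ft³/s
Panel 2-3: Δb = 18.6 ft, d̄ = (2.59+5.97)/2 = 4.28, v̄ = (2.13+2.06)/2 = 2.095 → q = 18.6×4.28×2.095 = 166.8 ft³/s
Panel 3-4: Δb = 11 ft, d̄ = (5.97+3.82)/2 = 4.895, v̄ = (2.06+2.32)/2 = 2.19 → q = 11×4.895×2.19 = 117.9 ft³/s
Panel 4-5: Δb = 4.4 ft, d̄ = (3.82+1.04)/2 = 2.43, v̄ = (2.32+1.07)/2 = 1.695 → q = 4.4×2.43×1.695 = 18.12 ft³/s
Q = Σ q = 312.3 ft³/s

312 ft³/s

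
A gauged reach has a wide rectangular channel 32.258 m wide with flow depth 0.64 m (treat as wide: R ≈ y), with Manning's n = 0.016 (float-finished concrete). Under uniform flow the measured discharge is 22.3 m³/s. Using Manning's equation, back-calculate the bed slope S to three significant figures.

A = b·y = 32.258 × 0.64 = 20.65 m²
Wide channel: R ≈ y = 0.64 m
S = (Q·n / (1·A·R^(2/3)))² = (22.3×0.016 / (1×20.65×0.7427))² = 0.0005416

0.000542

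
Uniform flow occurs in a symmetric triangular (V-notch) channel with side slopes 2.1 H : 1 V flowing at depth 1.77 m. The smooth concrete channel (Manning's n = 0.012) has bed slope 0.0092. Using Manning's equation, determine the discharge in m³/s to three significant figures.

45.3 m³/s

A = z·y² = 2.1×1.77² = 6.579 m²
P = 2y√(1+z²) = 2×1.77×√(1+2.1²) = 8.234 m
R = A/P = 6.579/8.234 = 0.7990 m
Q = (1/n)·A·R^(2/3)·S^(1/2) = (1/0.012) × 6.579 × 0.7990^(2/3) × 0.0092^(1/2) = 45.28 m³/s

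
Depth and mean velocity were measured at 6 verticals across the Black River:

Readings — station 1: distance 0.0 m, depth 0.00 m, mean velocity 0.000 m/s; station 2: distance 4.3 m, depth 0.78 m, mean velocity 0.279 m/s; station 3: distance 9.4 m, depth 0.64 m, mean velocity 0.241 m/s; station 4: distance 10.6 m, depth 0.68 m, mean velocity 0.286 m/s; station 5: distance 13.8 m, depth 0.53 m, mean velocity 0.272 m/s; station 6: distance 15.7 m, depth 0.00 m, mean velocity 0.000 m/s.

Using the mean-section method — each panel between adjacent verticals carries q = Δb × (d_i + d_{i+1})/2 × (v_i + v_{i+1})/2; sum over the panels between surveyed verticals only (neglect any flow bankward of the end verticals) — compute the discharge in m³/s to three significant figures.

1.99 m³/s

Panel 1-2: Δb = 4.3 m, d̄ = (0.00+0.78)/2 = 0.39, v̄ = (0.000+0.279)/2 = 0.1395 → q = 4.3×0.39×0.1395 = 0.2339 m³/s
Panel 2-3: Δb = 5.1 m, d̄ = (0.78+0.64)/2 = 0.71, v̄ = (0.279+0.241)/2 = 0.26 → q = 5.1×0.71×0.26 = 0.9415 m³/s
Panel 3-4: Δb = 1.2 m, d̄ = (0.64+0.68)/2 = 0.66, v̄ = (0.241+0.286)/2 = 0.2635 → q = 1.2×0.66×0.2635 = 0.2087 m³/s
Panel 4-5: Δb = 3.2 m, d̄ = (0.68+0.53)/2 = 0.605, v̄ = (0.286+0.272)/2 = 0.279 → q = 3.2×0.605×0.279 = 0.5401 m³/s
Panel 5-6: Δb = 1.9 m, d̄ = (0.53+0.00)/2 = 0.265, v̄ = (0.272+0.000)/2 = 0.136 → q = 1.9×0.265×0.136 = 0.06848 m³/s
Q = Σ q = 1.993 m³/s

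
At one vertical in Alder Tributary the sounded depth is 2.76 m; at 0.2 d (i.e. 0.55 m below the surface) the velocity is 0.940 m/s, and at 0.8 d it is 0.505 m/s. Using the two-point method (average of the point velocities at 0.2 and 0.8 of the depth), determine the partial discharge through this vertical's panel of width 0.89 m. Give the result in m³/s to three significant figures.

1.77 m³/s

v̄ = (0.940 + 0.505) / 2 = 0.7225 m/s
q = v̄ × d × w = 0.7225 × 2.76 × 0.89 = 1.775 m³/s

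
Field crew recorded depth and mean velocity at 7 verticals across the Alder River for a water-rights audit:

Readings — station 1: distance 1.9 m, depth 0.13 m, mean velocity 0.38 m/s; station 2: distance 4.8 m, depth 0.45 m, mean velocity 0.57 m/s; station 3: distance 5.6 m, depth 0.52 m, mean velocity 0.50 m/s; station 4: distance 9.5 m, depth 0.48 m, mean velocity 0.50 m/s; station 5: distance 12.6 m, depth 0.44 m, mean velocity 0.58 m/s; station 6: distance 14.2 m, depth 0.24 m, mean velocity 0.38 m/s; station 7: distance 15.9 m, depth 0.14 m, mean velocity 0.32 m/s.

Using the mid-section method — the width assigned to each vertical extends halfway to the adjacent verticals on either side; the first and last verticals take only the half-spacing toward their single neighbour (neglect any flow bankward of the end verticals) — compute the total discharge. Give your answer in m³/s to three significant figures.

2.79 m³/s

w_1 = (4.8 − 1.9)/2 = 1.45 m; q_1 = 0.38 × 0.13 × 1.45 = 0.07163 m³/s
w_2 = (5.6 − 1.9)/2 = 1.85 m; q_2 = 0.57 × 0.45 × 1.85 = 0.4745 m³/s
w_3 = (9.5 − 4.8)/2 = 2.35 m; q_3 = 0.50 × 0.52 × 2.35 = 0.6110 m³/s
w_4 = (12.6 − 5.6)/2 = 3.5 m; q_4 = 0.50 × 0.48 × 3.5 = 0.8400 m³/s
w_5 = (14.2 − 9.5)/2 = 2.35 m; q_5 = 0.58 × 0.44 × 2.35 = 0.5997 m³/s
w_6 = (15.9 − 12.6)/2 = 1.65 m; q_6 = 0.38 × 0.24 × 1.65 = 0.1505 m³/s
w_7 = (15.9 − 14.2)/2 = 0.85 m; q_7 = 0.32 × 0.14 × 0.85 = 0.03808 m³/s
Q = Σ qᵢ = 2.785 m³/s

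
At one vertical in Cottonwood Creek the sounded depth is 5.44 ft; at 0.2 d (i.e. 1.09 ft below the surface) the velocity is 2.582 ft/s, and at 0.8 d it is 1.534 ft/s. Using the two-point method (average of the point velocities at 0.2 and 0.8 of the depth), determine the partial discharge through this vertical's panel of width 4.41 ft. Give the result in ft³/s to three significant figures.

49.4 ft³/s

v̄ = (2.582 + 1.534) / 2 = 2.058 ft/s
q = v̄ × d × w = 2.058 × 5.44 × 4.41 = 49.37 ft³/s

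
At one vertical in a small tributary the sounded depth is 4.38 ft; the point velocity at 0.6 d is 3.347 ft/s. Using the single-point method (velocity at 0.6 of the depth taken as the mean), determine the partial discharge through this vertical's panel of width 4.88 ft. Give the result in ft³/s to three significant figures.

v̄ = v₀.₆ = 3.347 ft/s
q = v̄ × d × w = 3.347 × 4.38 × 4.88 = 71.54 ft³/s

71.5 ft³/s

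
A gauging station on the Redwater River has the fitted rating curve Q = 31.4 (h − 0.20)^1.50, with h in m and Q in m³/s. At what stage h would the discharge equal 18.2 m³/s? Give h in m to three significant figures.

h − h₀ = (Q/C)^(1/b) = (18.2/31.4)^(1/1.50) = 0.6952 m
h = 0.20 + 0.6952 = 0.8952 m

0.895 m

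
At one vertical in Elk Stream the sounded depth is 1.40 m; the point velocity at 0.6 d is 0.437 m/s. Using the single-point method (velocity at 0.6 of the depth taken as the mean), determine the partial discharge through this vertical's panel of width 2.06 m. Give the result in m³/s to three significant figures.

v̄ = v₀.₆ = 0.437 m/s
q = v̄ × d × w = 0.4370 × 1.40 × 2.06 = 1.260 m³/s

1.26 m³/s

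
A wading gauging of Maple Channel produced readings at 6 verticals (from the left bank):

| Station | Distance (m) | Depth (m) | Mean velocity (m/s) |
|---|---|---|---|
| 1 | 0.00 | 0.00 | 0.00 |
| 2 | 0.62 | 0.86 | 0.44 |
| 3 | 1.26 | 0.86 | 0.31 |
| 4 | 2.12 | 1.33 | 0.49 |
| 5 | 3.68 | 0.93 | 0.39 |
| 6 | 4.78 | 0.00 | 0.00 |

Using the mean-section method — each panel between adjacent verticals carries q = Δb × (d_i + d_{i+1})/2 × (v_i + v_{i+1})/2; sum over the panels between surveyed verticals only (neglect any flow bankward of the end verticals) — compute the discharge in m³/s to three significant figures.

1.52 m³/s

Panel 1-2: Δb = 0.62 m, d̄ = (0.00+0.86)/2 = 0.43, v̄ = (0.00+0.44)/2 = 0.22 → q = 0.62×0.43×0.22 = 0.05865 m³/s
Panel 2-3: Δb = 0.64 m, d̄ = (0.86+0.86)/2 = 0.86, v̄ = (0.44+0.31)/2 = 0.375 → q = 0.64×0.86×0.375 = 0.2064 m³/s
Panel 3-4: Δb = 0.86 m, d̄ = (0.86+1.33)/2 = 1.095, v̄ = (0.31+0.49)/2 = 0.4 → q = 0.86×1.095×0.4 = 0.3767 m³/s
Panel 4-5: Δb = 1.56 m, d̄ = (1.33+0.93)/2 = 1.13, v̄ = (0.49+0.39)/2 = 0.44 → q = 1.56×1.13×0.44 = 0.7756 m³/s
Panel 5-6: Δb = 1.1 m, d̄ = (0.93+0.00)/2 = 0.465, v̄ = (0.39+0.00)/2 = 0.195 → q = 1.1×0.465×0.195 = 0.09974 m³/s
Q = Σ q = 1.517 m³/s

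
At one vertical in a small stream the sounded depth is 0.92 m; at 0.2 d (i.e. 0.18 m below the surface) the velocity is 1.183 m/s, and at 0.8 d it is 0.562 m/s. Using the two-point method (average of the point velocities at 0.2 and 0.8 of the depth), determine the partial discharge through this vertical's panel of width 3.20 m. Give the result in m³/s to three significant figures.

v̄ = (1.183 + 0.562) / 2 = 0.8725 m/s
q = v̄ × d × w = 0.8725 × 0.92 × 3.20 = 2.569 m³/s

2.57 m³/s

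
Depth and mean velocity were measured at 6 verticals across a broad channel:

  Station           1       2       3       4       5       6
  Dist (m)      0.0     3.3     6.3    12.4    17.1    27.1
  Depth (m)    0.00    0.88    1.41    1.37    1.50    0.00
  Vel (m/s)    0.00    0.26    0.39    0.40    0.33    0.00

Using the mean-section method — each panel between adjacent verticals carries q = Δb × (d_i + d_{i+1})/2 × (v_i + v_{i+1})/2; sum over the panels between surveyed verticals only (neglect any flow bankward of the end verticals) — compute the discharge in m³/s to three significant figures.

Panel 1-2: Δb = 3.3 m, d̄ = (0.00+0.88)/2 = 0.44, v̄ = (0.00+0.26)/2 = 0.13 → q = 3.3×0.44×0.13 = 0.1888 m³/s
Panel 2-3: Δb = 3 m, d̄ = (0.88+1.41)/2 = 1.145, v̄ = (0.26+0.39)/2 = 0.325 → q = 3×1.145×0.325 = 1.116 m³/s
Panel 3-4: Δb = 6.1 m, d̄ = (1.41+1.37)/2 = 1.39, v̄ = (0.39+0.40)/2 = 0.395 → q = 6.1×1.39×0.395 = 3.349 m³/s
Panel 4-5: Δb = 4.7 m, d̄ = (1.37+1.50)/2 = 1.435, v̄ = (0.40+0.33)/2 = 0.365 → q = 4.7×1.435×0.365 = 2.462 m³/s
Panel 5-6: Δb = 10 m, d̄ = (1.50+0.00)/2 = 0.75, v̄ = (0.33+0.00)/2 = 0.165 → q = 10×0.75×0.165 = 1.238 m³/s
Q = Σ q = 8.354 m³/s

8.35 m³/s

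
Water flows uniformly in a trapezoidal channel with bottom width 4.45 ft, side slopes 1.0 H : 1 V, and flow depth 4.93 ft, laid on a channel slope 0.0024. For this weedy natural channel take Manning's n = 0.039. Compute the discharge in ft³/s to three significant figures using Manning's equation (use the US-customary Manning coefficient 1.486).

A = (b + z·y)·y = (4.45 + 1.0×4.93)×4.93 = 46.24 ft²
P = b + 2y√(1+z²) = 4.45 + 2×4.93×√(1+1.0²) = 18.39 ft
R = A/P = 46.24/18.39 = 2.514 ft
Q = (1.486/n)·A·R^(2/3)·S^(1/2) = (1.486/0.039) × 46.24 × 2.514^(2/3) × 0.0024^(1/2) = 159.6 ft³/s

160 ft³/s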